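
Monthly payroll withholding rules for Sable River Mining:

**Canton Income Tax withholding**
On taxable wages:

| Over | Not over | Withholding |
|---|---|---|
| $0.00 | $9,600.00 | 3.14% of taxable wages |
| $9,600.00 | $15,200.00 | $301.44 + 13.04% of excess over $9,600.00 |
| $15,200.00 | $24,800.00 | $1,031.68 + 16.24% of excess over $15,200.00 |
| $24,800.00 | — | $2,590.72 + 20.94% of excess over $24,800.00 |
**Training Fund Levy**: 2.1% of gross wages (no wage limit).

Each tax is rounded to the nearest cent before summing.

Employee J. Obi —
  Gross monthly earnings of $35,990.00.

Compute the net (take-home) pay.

Canton Income Tax: taxable = $35,990.00
  $2,590.72 + 20.94% × ($35,990.00 − $24,800.00) = $2,590.72 + 20.94% × $11,190.00 = $4,933.91
Training Fund Levy: 2.1% × $35,990.00 = $755.79
Total withheld: $4,933.91 + $755.79 = $5,689.70
Net pay: $35,990.00 − $5,689.70 = $30,300.30

$30,300.30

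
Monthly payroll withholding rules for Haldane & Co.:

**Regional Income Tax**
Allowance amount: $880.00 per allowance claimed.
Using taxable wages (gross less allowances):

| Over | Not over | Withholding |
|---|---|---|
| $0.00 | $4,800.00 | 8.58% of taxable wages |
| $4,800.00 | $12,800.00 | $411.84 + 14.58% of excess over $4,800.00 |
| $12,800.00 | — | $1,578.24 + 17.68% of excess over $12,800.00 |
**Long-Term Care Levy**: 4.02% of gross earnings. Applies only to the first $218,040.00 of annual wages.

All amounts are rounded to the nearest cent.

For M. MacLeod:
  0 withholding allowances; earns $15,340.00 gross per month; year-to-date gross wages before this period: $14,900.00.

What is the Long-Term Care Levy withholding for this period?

Long-Term Care Levy: 4.02% × $15,340.00 = $616.67

$616.67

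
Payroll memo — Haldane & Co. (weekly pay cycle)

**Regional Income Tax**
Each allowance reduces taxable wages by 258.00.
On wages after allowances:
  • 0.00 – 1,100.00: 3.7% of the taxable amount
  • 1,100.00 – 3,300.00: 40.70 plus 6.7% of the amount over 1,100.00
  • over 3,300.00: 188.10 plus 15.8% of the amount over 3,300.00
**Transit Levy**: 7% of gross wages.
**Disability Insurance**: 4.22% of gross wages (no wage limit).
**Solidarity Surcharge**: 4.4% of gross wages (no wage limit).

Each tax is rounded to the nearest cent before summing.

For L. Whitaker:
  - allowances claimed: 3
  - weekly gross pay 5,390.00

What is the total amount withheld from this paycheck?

1,237.95

Regional Income Tax: taxable = 5,390.00 − 3×258.00 = 4,616.00
  188.10 + 15.8% × (4,616.00 − 3,300.00) = 188.10 + 15.8% × 1,316.00 = 396.03
Transit Levy: 7% × 5,390.00 = 377.30
Disability Insurance: 4.22% × 5,390.00 = 227.46
Solidarity Surcharge: 4.4% × 5,390.00 = 237.16
Total: 396.03 + 377.30 + 227.46 + 237.16 = 1,237.95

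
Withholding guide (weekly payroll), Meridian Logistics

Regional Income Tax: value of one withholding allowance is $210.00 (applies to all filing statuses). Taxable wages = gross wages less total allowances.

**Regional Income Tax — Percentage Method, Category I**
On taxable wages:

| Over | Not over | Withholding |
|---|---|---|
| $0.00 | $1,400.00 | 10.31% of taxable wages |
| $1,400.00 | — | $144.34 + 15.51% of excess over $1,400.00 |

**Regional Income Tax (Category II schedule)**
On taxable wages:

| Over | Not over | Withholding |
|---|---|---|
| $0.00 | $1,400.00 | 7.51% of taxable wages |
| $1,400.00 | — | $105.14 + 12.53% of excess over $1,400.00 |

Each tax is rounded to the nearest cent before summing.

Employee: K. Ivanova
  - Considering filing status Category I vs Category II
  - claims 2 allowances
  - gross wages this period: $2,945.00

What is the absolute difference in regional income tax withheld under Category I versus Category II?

$72.73

Regional Income Tax (Category I): taxable = $2,945.00 − 2×$210.00 = $2,525.00
  $144.34 + 15.51% × ($2,525.00 − $1,400.00) = $144.34 + 15.51% × $1,125.00 = $318.83
Regional Income Tax (Category II): taxable = $2,945.00 − 2×$210.00 = $2,525.00
  $105.14 + 12.53% × ($2,525.00 − $1,400.00) = $105.14 + 12.53% × $1,125.00 = $246.10
Difference: |$318.83 − $246.10| = $72.73 (higher under Category I)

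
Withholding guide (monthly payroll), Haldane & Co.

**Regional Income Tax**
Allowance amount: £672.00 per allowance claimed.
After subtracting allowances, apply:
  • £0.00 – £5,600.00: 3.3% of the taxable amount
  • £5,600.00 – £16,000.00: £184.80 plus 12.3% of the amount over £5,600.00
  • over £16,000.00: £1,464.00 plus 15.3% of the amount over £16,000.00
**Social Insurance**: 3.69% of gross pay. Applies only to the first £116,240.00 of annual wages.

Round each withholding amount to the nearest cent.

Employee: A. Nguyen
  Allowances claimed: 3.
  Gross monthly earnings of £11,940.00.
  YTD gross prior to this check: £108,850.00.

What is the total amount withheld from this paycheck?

Regional Income Tax: taxable = £11,940.00 − 3×£672.00 = £9,924.00
  £184.80 + 12.3% × (£9,924.00 − £5,600.00) = £184.80 + 12.3% × £4,324.00 = £716.65
Social Insurance: cap £116,240.00 − YTD £108,850.00 = £7,390.00 subject; 3.69% × £7,390.00 = £272.69
Total: £716.65 + £272.69 = £989.34

£989.34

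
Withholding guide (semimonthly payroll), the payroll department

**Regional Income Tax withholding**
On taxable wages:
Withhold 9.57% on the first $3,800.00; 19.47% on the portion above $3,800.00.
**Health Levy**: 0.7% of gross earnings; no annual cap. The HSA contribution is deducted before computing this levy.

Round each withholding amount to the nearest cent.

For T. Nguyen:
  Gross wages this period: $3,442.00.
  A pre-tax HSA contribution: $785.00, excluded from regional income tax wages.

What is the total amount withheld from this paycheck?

Regional Income Tax: taxable = $3,442.00 − $785.00 = $2,657.00
  9.57% × $2,657.00 = $254.27
Health Levy: 0.7% × $2,657.00 = $18.60
Total: $254.27 + $18.60 = $272.87

$272.87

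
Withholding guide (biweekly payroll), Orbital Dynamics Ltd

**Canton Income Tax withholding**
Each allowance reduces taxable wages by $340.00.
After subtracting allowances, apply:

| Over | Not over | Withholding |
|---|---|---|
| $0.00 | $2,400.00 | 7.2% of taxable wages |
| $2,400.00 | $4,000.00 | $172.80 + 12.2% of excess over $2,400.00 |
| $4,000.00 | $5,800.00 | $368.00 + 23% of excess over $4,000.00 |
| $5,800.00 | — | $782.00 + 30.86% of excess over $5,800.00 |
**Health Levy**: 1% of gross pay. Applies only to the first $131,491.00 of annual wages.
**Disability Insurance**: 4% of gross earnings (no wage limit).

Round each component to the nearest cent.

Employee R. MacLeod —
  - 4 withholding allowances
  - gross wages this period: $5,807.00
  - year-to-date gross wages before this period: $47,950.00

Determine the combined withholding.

$761.16

Canton Income Tax: taxable = $5,807.00 − 4×$340.00 = $4,447.00
  $368.00 + 23% × ($4,447.00 − $4,000.00) = $368.00 + 23% × $447.00 = $470.81
Health Levy: 1% × $5,807.00 = $58.07
Disability Insurance: 4% × $5,807.00 = $232.28
Total: $470.81 + $58.07 + $232.28 = $761.16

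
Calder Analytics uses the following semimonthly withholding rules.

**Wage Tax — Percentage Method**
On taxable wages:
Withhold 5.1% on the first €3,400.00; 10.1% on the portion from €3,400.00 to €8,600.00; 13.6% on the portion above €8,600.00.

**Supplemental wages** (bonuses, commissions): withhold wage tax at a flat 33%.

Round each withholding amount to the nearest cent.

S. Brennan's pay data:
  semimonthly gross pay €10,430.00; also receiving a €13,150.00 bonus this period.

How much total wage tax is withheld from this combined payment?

€5,286.98

Wage Tax: taxable = €10,430.00
  €698.60 + 13.6% × (€10,430.00 − €8,600.00) = €698.60 + 13.6% × €1,830.00 = €947.48
Supplemental (33% flat on bonus): 33% × €13,150.00 = €4,339.50
Total wage tax: €947.48 + €4,339.50 = €5,286.98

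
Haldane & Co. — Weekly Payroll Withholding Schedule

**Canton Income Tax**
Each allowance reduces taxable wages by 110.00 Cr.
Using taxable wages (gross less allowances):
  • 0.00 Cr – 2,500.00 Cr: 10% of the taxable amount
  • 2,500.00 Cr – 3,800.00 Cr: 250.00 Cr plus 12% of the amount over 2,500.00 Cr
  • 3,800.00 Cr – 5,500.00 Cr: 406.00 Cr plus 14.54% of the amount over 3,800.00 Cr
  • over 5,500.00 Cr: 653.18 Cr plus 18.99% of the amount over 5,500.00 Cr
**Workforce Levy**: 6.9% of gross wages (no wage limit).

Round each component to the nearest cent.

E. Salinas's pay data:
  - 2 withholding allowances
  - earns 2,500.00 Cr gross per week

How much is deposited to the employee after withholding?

Canton Income Tax: taxable = 2,500.00 Cr − 2×110.00 Cr = 2,280.00 Cr
  10% × 2,280.00 Cr = 228.00 Cr
Workforce Levy: 6.9% × 2,500.00 Cr = 172.50 Cr
Total withheld: 228.00 Cr + 172.50 Cr = 400.50 Cr
Net pay: 2,500.00 Cr − 400.50 Cr = 2,099.50 Cr

2,099.50 Cr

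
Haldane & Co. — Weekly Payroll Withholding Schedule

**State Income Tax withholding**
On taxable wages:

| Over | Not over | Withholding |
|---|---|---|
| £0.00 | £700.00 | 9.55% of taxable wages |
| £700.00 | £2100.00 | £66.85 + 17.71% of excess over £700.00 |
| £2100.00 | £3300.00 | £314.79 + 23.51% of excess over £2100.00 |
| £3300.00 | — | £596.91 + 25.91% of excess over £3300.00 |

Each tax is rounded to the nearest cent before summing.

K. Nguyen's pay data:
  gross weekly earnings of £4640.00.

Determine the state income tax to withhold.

State Income Tax: taxable = £4640.00
  £596.91 + 25.91% × (£4640.00 − £3300.00) = £596.91 + 25.91% × £1340.00 = £944.10

£944.10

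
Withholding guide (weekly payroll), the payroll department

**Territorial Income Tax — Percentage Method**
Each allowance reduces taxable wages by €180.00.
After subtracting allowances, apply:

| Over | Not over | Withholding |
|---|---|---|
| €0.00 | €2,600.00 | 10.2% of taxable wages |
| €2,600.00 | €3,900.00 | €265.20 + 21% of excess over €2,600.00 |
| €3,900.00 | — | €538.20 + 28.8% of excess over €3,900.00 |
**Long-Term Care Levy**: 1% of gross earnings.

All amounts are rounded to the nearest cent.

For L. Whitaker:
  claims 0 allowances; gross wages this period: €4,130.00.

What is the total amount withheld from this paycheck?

€645.74

Territorial Income Tax: taxable = €4,130.00
  €538.20 + 28.8% × (€4,130.00 − €3,900.00) = €538.20 + 28.8% × €230.00 = €604.44
Long-Term Care Levy: 1% × €4,130.00 = €41.30
Total: €604.44 + €41.30 = €645.74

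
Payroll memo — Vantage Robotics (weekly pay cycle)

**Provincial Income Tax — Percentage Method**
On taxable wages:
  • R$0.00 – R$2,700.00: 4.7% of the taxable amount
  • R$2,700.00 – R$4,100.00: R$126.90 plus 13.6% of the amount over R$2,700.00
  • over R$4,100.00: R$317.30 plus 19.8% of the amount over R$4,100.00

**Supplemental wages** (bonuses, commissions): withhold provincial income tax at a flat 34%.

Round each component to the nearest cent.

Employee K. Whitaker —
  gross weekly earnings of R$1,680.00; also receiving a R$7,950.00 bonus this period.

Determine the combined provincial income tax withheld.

R$2,781.96

Provincial Income Tax: taxable = R$1,680.00
  4.7% × R$1,680.00 = R$78.96
Supplemental (34% flat on bonus): 34% × R$7,950.00 = R$2,703.00
Total provincial income tax: R$78.96 + R$2,703.00 = R$2,781.96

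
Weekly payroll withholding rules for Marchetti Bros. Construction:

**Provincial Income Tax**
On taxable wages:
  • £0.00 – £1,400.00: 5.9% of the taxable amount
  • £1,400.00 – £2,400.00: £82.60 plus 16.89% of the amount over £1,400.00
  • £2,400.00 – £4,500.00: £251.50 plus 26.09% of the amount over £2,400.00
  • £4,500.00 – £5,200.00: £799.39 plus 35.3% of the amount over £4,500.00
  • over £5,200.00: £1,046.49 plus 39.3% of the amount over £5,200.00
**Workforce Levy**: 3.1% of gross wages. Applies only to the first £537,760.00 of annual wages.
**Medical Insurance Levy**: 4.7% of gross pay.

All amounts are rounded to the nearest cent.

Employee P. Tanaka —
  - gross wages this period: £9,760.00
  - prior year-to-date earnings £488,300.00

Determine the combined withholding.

£3,599.85

Provincial Income Tax: taxable = £9,760.00
  £1,046.49 + 39.3% × (£9,760.00 − £5,200.00) = £1,046.49 + 39.3% × £4,560.00 = £2,838.57
Workforce Levy: 3.1% × £9,760.00 = £302.56
Medical Insurance Levy: 4.7% × £9,760.00 = £458.72
Total: £2,838.57 + £302.56 + £458.72 = £3,599.85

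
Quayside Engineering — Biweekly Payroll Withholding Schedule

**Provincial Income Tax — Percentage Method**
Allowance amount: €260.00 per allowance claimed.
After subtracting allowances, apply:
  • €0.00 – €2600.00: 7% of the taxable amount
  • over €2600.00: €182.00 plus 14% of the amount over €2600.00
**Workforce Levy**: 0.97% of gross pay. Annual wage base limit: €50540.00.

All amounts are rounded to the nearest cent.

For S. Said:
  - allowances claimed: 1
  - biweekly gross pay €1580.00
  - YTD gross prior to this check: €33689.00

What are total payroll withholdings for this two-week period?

Provincial Income Tax: taxable = €1580.00 − 1×€260.00 = €1320.00
  7% × €1320.00 = €92.40
Workforce Levy: 0.97% × €1580.00 = €15.33
Total: €92.40 + €15.33 = €107.73

€107.73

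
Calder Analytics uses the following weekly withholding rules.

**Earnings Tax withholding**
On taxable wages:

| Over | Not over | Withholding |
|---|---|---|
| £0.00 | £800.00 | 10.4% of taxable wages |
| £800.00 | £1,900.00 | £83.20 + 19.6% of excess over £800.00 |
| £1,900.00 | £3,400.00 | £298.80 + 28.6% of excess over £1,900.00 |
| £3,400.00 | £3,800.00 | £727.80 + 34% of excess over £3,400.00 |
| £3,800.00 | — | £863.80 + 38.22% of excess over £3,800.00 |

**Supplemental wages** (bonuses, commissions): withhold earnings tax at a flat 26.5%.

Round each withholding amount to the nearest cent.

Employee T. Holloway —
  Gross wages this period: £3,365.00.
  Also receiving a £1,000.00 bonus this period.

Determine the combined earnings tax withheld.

Earnings Tax: taxable = £3,365.00
  £298.80 + 28.6% × (£3,365.00 − £1,900.00) = £298.80 + 28.6% × £1,465.00 = £717.79
Supplemental (26.5% flat on bonus): 26.5% × £1,000.00 = £265.00
Total earnings tax: £717.79 + £265.00 = £982.79

£982.79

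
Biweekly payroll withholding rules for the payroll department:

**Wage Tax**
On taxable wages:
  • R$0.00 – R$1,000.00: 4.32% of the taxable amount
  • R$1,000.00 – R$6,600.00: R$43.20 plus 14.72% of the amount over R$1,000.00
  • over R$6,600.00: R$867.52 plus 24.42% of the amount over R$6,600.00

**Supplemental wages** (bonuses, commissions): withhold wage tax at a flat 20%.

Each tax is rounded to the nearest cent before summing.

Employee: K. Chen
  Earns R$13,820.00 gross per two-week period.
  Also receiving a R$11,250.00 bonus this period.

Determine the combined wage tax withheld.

Wage Tax: taxable = R$13,820.00
  R$867.52 + 24.42% × (R$13,820.00 − R$6,600.00) = R$867.52 + 24.42% × R$7,220.00 = R$2,630.64
Supplemental (20% flat on bonus): 20% × R$11,250.00 = R$2,250.00
Total wage tax: R$2,630.64 + R$2,250.00 = R$4,880.64

R$4,880.64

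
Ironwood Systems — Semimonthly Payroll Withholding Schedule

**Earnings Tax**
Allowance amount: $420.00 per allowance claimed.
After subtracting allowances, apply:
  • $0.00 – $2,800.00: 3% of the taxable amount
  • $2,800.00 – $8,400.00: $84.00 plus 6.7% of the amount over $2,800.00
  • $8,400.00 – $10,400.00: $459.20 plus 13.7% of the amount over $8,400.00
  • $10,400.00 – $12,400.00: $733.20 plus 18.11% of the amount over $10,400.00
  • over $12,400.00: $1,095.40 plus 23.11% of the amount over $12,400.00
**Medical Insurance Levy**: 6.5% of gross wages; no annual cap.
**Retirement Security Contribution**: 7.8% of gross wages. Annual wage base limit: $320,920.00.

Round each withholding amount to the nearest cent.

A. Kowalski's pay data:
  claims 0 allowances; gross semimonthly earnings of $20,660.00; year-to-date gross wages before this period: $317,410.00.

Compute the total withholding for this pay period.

Earnings Tax: taxable = $20,660.00
  $1,095.40 + 23.11% × ($20,660.00 − $12,400.00) = $1,095.40 + 23.11% × $8,260.00 = $3,004.29
Medical Insurance Levy: 6.5% × $20,660.00 = $1,342.90
Retirement Security Contribution: cap $320,920.00 − YTD $317,410.00 = $3,510.00 subject; 7.8% × $3,510.00 = $273.78
Total: $3,004.29 + $1,342.90 + $273.78 = $4,620.97

$4,620.97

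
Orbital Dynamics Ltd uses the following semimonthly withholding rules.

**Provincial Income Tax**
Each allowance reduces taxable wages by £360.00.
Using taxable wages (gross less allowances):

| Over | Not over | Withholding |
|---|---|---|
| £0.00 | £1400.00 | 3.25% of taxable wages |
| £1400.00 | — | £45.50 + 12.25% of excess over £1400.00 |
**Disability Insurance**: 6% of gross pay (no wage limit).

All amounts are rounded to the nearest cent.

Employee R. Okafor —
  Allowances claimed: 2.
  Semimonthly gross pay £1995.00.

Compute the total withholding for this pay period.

Provincial Income Tax: taxable = £1995.00 − 2×£360.00 = £1275.00
  3.25% × £1275.00 = £41.44
Disability Insurance: 6% × £1995.00 = £119.70
Total: £41.44 + £119.70 = £161.14

£161.14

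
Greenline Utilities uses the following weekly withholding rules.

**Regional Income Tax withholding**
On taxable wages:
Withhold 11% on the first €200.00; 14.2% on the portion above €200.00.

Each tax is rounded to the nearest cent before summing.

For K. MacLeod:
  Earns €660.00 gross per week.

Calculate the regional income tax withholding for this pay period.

€87.32

Regional Income Tax: taxable = €660.00
  €22.00 + 14.2% × (€660.00 − €200.00) = €22.00 + 14.2% × €460.00 = €87.32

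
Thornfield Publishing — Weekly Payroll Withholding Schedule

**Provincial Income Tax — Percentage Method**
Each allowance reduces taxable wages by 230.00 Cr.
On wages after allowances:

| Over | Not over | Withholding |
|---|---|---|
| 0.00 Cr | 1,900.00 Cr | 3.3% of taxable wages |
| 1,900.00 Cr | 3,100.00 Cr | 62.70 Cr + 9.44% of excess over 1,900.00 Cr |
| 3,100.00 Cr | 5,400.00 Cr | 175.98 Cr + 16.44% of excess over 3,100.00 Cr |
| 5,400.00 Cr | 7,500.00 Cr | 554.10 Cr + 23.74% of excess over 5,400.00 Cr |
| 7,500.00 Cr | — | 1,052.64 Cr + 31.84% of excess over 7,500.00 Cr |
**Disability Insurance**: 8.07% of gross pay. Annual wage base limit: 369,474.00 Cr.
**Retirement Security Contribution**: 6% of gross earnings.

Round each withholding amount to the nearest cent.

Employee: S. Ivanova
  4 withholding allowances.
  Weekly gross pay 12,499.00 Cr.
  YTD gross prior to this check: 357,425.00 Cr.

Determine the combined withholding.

Provincial Income Tax: taxable = 12,499.00 Cr − 4×230.00 Cr = 11,579.00 Cr
  1,052.64 Cr + 31.84% × (11,579.00 Cr − 7,500.00 Cr) = 1,052.64 Cr + 31.84% × 4,079.00 Cr = 2,351.39 Cr
Disability Insurance: cap 369,474.00 Cr − YTD 357,425.00 Cr = 12,049.00 Cr subject; 8.07% × 12,049.00 Cr = 972.35 Cr
Retirement Security Contribution: 6% × 12,499.00 Cr = 749.94 Cr
Total: 2,351.39 Cr + 972.35 Cr + 749.94 Cr = 4,073.68 Cr

4,073.68 Cr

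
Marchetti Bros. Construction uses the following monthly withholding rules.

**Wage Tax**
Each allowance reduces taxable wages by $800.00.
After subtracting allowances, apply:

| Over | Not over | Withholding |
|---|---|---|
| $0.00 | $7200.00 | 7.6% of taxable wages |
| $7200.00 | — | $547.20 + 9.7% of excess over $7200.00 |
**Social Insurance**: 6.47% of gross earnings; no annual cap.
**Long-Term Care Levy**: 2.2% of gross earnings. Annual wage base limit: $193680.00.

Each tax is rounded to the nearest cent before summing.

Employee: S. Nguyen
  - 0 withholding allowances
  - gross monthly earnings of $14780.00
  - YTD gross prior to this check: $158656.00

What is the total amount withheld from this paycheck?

$2563.89

Wage Tax: taxable = $14780.00
  $547.20 + 9.7% × ($14780.00 − $7200.00) = $547.20 + 9.7% × $7580.00 = $1282.46
Social Insurance: 6.47% × $14780.00 = $956.27
Long-Term Care Levy: 2.2% × $14780.00 = $325.16
Total: $1282.46 + $956.27 + $325.16 = $2563.89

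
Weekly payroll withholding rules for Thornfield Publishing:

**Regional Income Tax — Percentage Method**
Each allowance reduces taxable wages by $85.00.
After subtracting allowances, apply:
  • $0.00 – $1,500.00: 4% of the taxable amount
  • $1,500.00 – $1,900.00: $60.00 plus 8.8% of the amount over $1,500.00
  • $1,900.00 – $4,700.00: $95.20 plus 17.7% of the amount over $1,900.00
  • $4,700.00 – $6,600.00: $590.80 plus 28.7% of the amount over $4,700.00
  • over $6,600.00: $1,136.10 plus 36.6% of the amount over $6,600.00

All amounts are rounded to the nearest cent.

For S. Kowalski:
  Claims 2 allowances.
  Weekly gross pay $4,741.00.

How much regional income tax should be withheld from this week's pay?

$567.97

Regional Income Tax: taxable = $4,741.00 − 2×$85.00 = $4,571.00
  $95.20 + 17.7% × ($4,571.00 − $1,900.00) = $95.20 + 17.7% × $2,671.00 = $567.97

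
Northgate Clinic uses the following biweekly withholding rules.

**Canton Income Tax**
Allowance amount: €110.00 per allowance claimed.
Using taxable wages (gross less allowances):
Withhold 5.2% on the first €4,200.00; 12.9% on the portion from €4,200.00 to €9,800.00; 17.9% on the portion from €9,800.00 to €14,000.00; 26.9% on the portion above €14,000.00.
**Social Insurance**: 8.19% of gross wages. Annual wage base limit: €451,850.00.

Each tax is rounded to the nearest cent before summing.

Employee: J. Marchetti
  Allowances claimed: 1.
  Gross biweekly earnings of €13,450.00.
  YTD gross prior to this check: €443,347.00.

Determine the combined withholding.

€2,270.86

Canton Income Tax: taxable = €13,450.00 − 1×€110.00 = €13,340.00
  €940.80 + 17.9% × (€13,340.00 − €9,800.00) = €940.80 + 17.9% × €3,540.00 = €1,574.46
Social Insurance: cap €451,850.00 − YTD €443,347.00 = €8,503.00 subject; 8.19% × €8,503.00 = €696.40
Total: €1,574.46 + €696.40 = €2,270.86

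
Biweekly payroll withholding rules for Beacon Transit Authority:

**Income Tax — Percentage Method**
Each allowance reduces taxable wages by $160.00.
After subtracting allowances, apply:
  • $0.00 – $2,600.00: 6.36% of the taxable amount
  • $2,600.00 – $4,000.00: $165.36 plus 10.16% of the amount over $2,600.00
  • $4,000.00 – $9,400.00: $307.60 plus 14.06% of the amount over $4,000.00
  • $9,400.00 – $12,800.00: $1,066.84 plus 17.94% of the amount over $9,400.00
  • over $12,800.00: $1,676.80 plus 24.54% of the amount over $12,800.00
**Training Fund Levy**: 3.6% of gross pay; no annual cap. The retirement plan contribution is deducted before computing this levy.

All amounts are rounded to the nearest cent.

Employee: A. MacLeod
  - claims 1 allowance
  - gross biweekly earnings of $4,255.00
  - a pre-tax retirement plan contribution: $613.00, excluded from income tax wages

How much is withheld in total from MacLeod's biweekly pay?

$386.08

Income Tax: taxable = $4,255.00 − $613.00 − 1×$160.00 = $3,482.00
  $165.36 + 10.16% × ($3,482.00 − $2,600.00) = $165.36 + 10.16% × $882.00 = $254.97
Training Fund Levy: 3.6% × $3,642.00 = $131.11
Total: $254.97 + $131.11 = $386.08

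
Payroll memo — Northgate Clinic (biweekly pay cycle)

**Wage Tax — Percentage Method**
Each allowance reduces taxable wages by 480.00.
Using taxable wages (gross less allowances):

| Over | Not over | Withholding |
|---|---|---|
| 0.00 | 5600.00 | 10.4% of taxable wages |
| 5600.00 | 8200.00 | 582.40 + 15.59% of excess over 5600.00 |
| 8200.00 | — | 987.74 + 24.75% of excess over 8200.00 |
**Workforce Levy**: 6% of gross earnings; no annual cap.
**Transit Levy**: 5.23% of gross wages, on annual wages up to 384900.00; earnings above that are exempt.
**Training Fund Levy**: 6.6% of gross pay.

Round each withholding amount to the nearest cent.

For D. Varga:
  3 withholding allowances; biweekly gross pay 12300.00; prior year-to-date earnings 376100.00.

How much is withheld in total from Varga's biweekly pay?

Wage Tax: taxable = 12300.00 − 3×480.00 = 10860.00
  987.74 + 24.75% × (10860.00 − 8200.00) = 987.74 + 24.75% × 2660.00 = 1646.09
Workforce Levy: 6% × 12300.00 = 738.00
Transit Levy: cap 384900.00 − YTD 376100.00 = 8800.00 subject; 5.23% × 8800.00 = 460.24
Training Fund Levy: 6.6% × 12300.00 = 811.80
Total: 1646.09 + 738.00 + 460.24 + 811.80 = 3656.13

3656.13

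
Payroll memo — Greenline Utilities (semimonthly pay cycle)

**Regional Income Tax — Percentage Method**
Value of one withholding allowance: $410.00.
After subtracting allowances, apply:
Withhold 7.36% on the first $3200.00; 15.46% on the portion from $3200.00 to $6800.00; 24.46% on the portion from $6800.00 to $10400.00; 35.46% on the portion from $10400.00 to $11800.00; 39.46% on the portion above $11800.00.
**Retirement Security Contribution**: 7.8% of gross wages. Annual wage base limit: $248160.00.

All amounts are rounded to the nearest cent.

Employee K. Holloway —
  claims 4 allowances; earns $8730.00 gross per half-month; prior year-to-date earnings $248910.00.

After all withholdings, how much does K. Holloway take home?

Regional Income Tax: taxable = $8730.00 − 4×$410.00 = $7090.00
  $792.08 + 24.46% × ($7090.00 − $6800.00) = $792.08 + 24.46% × $290.00 = $863.01
Retirement Security Contribution: YTD $248910.00 ≥ cap $248160.00 → $0.00
Total withheld: $863.01 + $0.00 = $863.01
Net pay: $8730.00 − $863.01 = $7866.99

$7866.99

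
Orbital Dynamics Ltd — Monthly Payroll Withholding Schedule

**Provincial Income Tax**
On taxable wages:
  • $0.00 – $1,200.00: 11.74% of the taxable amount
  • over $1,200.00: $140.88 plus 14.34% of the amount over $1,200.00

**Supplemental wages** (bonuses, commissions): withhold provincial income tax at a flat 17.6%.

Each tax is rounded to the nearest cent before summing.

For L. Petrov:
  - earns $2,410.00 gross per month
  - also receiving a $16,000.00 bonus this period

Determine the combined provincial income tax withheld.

$3,130.39

Provincial Income Tax: taxable = $2,410.00
  $140.88 + 14.34% × ($2,410.00 − $1,200.00) = $140.88 + 14.34% × $1,210.00 = $314.39
Supplemental (17.6% flat on bonus): 17.6% × $16,000.00 = $2,816.00
Total provincial income tax: $314.39 + $2,816.00 = $3,130.39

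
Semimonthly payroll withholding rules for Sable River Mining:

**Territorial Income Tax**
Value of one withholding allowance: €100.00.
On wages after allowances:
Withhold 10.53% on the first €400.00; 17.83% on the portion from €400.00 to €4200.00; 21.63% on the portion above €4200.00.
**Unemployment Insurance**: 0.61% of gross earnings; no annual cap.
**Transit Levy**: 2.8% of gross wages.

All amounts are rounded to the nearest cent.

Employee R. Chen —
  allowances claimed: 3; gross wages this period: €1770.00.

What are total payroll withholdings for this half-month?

Territorial Income Tax: taxable = €1770.00 − 3×€100.00 = €1470.00
  €42.12 + 17.83% × (€1470.00 − €400.00) = €42.12 + 17.83% × €1070.00 = €232.90
Unemployment Insurance: 0.61% × €1770.00 = €10.80
Transit Levy: 2.8% × €1770.00 = €49.56
Total: €232.90 + €10.80 + €49.56 = €293.26

€293.26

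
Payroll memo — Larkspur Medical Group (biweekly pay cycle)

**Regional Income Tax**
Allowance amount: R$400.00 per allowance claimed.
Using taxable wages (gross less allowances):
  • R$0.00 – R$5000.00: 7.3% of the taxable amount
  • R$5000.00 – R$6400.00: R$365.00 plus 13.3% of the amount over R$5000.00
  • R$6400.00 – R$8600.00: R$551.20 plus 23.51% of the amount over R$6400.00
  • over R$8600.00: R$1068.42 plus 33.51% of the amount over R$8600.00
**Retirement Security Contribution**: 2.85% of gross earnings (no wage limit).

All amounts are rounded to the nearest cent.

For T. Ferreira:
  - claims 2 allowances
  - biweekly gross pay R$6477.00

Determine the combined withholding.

Regional Income Tax: taxable = R$6477.00 − 2×R$400.00 = R$5677.00
  R$365.00 + 13.3% × (R$5677.00 − R$5000.00) = R$365.00 + 13.3% × R$677.00 = R$455.04
Retirement Security Contribution: 2.85% × R$6477.00 = R$184.59
Total: R$455.04 + R$184.59 = R$639.63

R$639.63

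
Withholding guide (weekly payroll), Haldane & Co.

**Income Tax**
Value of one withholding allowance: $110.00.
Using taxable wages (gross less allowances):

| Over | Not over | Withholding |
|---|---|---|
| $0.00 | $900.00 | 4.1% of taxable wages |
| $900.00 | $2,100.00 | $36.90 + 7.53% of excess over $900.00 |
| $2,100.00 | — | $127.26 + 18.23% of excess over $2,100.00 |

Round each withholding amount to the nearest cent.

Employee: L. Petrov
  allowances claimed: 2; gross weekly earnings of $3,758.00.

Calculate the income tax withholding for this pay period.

Income Tax: taxable = $3,758.00 − 2×$110.00 = $3,538.00
  $127.26 + 18.23% × ($3,538.00 − $2,100.00) = $127.26 + 18.23% × $1,438.00 = $389.41

$389.41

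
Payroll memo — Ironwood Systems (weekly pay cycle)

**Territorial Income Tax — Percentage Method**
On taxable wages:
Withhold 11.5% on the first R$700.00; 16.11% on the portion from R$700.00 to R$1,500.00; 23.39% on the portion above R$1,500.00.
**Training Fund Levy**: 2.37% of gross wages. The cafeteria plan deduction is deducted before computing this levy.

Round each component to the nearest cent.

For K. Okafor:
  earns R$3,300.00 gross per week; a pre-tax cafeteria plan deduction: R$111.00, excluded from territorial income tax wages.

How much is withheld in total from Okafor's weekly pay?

R$680.02

Territorial Income Tax: taxable = R$3,300.00 − R$111.00 = R$3,189.00
  R$209.38 + 23.39% × (R$3,189.00 − R$1,500.00) = R$209.38 + 23.39% × R$1,689.00 = R$604.44
Training Fund Levy: 2.37% × R$3,189.00 = R$75.58
Total: R$604.44 + R$75.58 = R$680.02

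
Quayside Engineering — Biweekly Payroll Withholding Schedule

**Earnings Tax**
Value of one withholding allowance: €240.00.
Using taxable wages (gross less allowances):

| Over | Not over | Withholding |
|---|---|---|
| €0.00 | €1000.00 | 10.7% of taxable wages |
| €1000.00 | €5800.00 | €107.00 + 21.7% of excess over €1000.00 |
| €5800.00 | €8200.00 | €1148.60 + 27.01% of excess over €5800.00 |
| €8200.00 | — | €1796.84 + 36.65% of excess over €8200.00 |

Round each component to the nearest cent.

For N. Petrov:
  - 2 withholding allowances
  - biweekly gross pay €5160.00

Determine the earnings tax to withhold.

Earnings Tax: taxable = €5160.00 − 2×€240.00 = €4680.00
  €107.00 + 21.7% × (€4680.00 − €1000.00) = €107.00 + 21.7% × €3680.00 = €905.56

€905.56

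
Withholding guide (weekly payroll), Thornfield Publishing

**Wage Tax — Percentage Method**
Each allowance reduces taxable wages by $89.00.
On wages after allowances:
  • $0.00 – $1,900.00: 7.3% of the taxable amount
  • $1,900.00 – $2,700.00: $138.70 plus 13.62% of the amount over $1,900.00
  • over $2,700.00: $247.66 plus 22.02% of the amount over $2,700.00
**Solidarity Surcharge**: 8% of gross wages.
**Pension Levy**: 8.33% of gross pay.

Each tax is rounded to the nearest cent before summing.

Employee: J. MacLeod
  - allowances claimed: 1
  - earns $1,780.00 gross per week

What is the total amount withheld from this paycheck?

Wage Tax: taxable = $1,780.00 − 1×$89.00 = $1,691.00
  7.3% × $1,691.00 = $123.44
Solidarity Surcharge: 8% × $1,780.00 = $142.40
Pension Levy: 8.33% × $1,780.00 = $148.27
Total: $123.44 + $142.40 + $148.27 = $414.11

$414.11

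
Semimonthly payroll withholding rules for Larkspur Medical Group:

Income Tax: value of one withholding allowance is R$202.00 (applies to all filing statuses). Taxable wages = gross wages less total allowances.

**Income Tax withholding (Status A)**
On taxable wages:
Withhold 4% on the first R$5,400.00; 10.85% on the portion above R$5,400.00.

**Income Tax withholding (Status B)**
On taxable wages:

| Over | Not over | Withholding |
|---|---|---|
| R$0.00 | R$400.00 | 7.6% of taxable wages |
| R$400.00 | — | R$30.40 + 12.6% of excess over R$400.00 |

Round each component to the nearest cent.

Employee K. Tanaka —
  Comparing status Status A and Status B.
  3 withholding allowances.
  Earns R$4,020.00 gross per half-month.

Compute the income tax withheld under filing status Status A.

R$136.56

Income Tax (Status A): taxable = R$4,020.00 − 3×R$202.00 = R$3,414.00
  4% × R$3,414.00 = R$136.56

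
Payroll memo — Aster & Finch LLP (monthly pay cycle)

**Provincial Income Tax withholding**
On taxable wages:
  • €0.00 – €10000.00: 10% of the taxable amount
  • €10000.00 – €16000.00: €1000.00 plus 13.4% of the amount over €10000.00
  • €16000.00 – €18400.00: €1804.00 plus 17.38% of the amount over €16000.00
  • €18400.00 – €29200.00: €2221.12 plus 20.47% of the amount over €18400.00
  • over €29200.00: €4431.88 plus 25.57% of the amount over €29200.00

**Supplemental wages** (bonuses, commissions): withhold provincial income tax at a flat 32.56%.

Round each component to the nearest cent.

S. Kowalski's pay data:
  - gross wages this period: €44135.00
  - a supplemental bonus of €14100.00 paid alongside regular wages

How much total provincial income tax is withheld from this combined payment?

Provincial Income Tax: taxable = €44135.00
  €4431.88 + 25.57% × (€44135.00 − €29200.00) = €4431.88 + 25.57% × €14935.00 = €8250.76
Supplemental (32.56% flat on bonus): 32.56% × €14100.00 = €4590.96
Total provincial income tax: €8250.76 + €4590.96 = €12841.72

€12841.72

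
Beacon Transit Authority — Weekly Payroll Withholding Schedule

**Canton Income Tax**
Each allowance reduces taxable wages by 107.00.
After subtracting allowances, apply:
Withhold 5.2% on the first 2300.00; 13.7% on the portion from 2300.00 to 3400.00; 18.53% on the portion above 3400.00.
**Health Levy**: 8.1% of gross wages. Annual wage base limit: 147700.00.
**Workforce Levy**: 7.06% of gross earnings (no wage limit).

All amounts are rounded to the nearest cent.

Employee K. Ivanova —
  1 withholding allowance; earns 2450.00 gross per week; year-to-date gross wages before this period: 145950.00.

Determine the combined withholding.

Canton Income Tax: taxable = 2450.00 − 1×107.00 = 2343.00
  119.60 + 13.7% × (2343.00 − 2300.00) = 119.60 + 13.7% × 43.00 = 125.49
Health Levy: cap 147700.00 − YTD 145950.00 = 1750.00 subject; 8.1% × 1750.00 = 141.75
Workforce Levy: 7.06% × 2450.00 = 172.97
Total: 125.49 + 141.75 + 172.97 = 440.21

440.21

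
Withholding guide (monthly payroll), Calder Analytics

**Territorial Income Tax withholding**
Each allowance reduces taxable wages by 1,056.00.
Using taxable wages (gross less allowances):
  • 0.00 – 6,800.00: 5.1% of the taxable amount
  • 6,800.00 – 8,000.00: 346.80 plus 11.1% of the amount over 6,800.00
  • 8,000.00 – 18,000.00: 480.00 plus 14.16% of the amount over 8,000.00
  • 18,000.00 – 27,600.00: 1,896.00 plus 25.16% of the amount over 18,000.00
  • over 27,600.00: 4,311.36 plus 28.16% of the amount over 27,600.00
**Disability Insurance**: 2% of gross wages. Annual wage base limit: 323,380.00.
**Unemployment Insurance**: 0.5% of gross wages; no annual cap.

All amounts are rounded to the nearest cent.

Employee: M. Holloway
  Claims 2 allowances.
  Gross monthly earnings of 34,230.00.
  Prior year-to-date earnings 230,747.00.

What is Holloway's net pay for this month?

27,790.62

Territorial Income Tax: taxable = 34,230.00 − 2×1,056.00 = 32,118.00
  4,311.36 + 28.16% × (32,118.00 − 27,600.00) = 4,311.36 + 28.16% × 4,518.00 = 5,583.63
Disability Insurance: 2% × 34,230.00 = 684.60
Unemployment Insurance: 0.5% × 34,230.00 = 171.15
Total withheld: 5,583.63 + 684.60 + 171.15 = 6,439.38
Net pay: 34,230.00 − 6,439.38 = 27,790.62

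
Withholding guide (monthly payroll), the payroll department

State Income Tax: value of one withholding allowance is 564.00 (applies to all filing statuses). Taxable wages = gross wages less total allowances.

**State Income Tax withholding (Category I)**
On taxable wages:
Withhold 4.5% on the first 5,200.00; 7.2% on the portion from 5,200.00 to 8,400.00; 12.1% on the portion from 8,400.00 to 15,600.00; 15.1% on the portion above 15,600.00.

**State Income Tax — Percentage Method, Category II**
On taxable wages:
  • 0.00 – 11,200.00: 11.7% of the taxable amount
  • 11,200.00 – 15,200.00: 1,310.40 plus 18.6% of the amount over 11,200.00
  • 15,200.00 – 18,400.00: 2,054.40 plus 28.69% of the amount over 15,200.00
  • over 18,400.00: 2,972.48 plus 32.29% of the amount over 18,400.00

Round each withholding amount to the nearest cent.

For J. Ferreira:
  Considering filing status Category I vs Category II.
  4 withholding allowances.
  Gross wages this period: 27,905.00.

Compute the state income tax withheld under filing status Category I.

State Income Tax (Category I): taxable = 27,905.00 − 4×564.00 = 25,649.00
  1,335.60 + 15.1% × (25,649.00 − 15,600.00) = 1,335.60 + 15.1% × 10,049.00 = 2,853.00

2,853.00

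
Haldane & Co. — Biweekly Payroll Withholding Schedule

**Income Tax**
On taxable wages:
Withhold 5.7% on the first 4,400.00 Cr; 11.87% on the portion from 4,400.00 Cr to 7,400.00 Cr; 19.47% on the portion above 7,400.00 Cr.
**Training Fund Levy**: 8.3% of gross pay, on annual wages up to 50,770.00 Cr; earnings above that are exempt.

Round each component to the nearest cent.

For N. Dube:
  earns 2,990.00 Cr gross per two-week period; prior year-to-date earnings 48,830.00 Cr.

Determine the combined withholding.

Income Tax: taxable = 2,990.00 Cr
  5.7% × 2,990.00 Cr = 170.43 Cr
Training Fund Levy: cap 50,770.00 Cr − YTD 48,830.00 Cr = 1,940.00 Cr subject; 8.3% × 1,940.00 Cr = 161.02 Cr
Total: 170.43 Cr + 161.02 Cr = 331.45 Cr

331.45 Cr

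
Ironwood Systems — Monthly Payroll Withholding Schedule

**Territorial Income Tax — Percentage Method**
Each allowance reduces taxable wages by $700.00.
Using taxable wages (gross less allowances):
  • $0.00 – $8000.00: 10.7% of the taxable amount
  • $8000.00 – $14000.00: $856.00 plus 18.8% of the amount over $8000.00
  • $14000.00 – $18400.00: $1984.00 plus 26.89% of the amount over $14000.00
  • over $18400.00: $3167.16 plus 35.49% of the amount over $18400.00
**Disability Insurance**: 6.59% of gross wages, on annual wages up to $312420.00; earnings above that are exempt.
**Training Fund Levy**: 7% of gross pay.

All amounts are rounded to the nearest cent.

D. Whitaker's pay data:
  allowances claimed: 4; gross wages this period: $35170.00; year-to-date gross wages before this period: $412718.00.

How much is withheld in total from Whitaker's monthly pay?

$10587.01

Territorial Income Tax: taxable = $35170.00 − 4×$700.00 = $32370.00
  $3167.16 + 35.49% × ($32370.00 − $18400.00) = $3167.16 + 35.49% × $13970.00 = $8125.11
Disability Insurance: YTD $412718.00 ≥ cap $312420.00 → $0.00
Training Fund Levy: 7% × $35170.00 = $2461.90
Total: $8125.11 + $0.00 + $2461.90 = $10587.01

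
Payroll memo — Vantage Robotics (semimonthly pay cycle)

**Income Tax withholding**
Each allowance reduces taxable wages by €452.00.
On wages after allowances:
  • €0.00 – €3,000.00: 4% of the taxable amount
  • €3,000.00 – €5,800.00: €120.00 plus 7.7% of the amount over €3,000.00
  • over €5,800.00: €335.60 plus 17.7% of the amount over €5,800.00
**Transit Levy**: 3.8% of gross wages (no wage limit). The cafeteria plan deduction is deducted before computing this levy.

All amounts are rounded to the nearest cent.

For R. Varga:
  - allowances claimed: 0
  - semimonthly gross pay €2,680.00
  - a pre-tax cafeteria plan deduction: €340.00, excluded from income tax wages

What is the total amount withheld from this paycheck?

€182.52

Income Tax: taxable = €2,680.00 − €340.00 = €2,340.00
  4% × €2,340.00 = €93.60
Transit Levy: 3.8% × €2,340.00 = €88.92
Total: €93.60 + €88.92 = €182.52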